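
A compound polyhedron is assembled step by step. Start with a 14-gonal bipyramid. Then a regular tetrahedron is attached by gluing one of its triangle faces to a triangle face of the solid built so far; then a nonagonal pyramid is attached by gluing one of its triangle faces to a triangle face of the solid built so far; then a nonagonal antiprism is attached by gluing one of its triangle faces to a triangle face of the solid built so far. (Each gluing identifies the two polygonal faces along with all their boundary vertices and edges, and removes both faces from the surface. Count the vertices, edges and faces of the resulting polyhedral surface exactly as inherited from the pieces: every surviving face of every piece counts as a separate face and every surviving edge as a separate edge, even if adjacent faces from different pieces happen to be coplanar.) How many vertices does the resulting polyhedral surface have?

A 14-gonal bipyramid: V=16, E=42, F=28.
Attach a regular tetrahedron (V=4, E=6, F=4) along a 3-gon: merge 3 vertices and 3 edges, delete both glued faces → V=17, E=45, F=30.
Attach a nonagonal pyramid (V=10, E=18, F=10) along a 3-gon: merge 3 vertices and 3 edges, delete both glued faces → V=24, E=60, F=38.
Attach a nonagonal antiprism (V=18, E=36, F=20) along a 3-gon: merge 3 vertices and 3 edges, delete both glued faces → V=39, E=93, F=56.
Check: V − E + F = 39 − 93 + 56 = 2.

39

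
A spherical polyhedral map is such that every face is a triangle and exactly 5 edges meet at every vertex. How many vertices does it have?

Each face has 3 edges and each edge borders two faces, so 2E = 3F.
Each vertex has degree 5, so 5V = 2E and hence V = 3F/5.
Euler: V − E + F = 2 ⇒ (3F/5) − (3F/2) + F = 2.
Multiply by 10: (6 − 15 + 10)F = 20, i.e. 1F = 20.
So F = 20, E = 3·20/2 = 30, V = 3·20/5 = 12.

12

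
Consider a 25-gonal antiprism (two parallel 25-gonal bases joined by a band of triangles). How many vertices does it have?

An antiprism on an n-gon has two n-gon caps and 2n triangles: V = 2·25 = 50, E = 4·25 = 100, F = 2·25 + 2 = 52.

50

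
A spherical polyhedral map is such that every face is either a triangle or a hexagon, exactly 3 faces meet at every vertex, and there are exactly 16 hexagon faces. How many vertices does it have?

36

Let x be the number of triangles; then F = 16 + x.
Edge–face incidences: 2E = 6·16 + 3·x = 96 + 3x.
Every vertex has degree 3, so 3V = 2E.
Euler: V − E + F = 2 ⇒ (2E)/3 − E + (16 + x) = 2.
Multiply by 6: 2·(2E) − 3·(2E) + 6·(16 + x) = 12, i.e. 96 + 6x − (96 + 3x) = 12.
Collecting terms: 3x = 12, so x = 4.
Then 2E = 96 + 3·4 = 108, so E = 54, V = 2E/3 = 36, F = 16 + 4 = 20.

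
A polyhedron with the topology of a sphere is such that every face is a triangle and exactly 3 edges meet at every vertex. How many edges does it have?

Each face has 3 edges and each edge borders two faces, so 2E = 3F.
Each vertex has degree 3, so 3V = 2E and hence V = 3F/3.
Euler: V − E + F = 2 ⇒ (3F/3) − (3F/2) + F = 2.
Multiply by 6: (6 − 9 + 6)F = 12, i.e. 3F = 12.
So F = 4, E = 3·4/2 = 6, V = 3·4/3 = 4.

6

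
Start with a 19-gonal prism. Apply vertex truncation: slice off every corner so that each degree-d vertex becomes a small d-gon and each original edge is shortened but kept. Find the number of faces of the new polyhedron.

59

The base solid has V = 38, E = 57, F = 21.
Truncation replaces each original edge-end by a new vertex, so V′ = 2E = 114.
Each original edge survives, and each old vertex of degree d contributes d new edges; summing degrees gives Σd = 2E, so E′ = E + 2E = 3E = 171.
Each original face survives and each original vertex becomes one new face: F′ = F + V = 59.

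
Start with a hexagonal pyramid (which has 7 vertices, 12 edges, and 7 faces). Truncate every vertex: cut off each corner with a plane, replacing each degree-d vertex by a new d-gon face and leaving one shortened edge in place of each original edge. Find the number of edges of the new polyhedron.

Truncation replaces each original edge-end by a new vertex, so V′ = 2E = 24.
Each original edge survives, and each old vertex of degree d contributes d new edges; summing degrees gives Σd = 2E, so E′ = E + 2E = 3E = 36.
Each original face survives and each original vertex becomes one new face: F′ = F + V = 14.

36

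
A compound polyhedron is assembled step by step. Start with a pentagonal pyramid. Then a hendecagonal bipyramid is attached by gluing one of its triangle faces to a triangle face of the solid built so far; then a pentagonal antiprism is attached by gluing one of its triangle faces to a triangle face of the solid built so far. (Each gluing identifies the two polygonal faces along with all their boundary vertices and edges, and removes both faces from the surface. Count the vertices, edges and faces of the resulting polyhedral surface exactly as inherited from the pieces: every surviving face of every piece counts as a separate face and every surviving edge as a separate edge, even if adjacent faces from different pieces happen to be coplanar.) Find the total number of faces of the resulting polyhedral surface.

A pentagonal pyramid: V=6, E=10, F=6.
Attach a hendecagonal bipyramid (V=13, E=33, F=22) along a 3-gon: merge 3 vertices and 3 edges, delete both glued faces → V=16, E=40, F=26.
Attach a pentagonal antiprism (V=10, E=20, F=12) along a 3-gon: merge 3 vertices and 3 edges, delete both glued faces → V=23, E=57, F=36.
Check: V − E + F = 23 − 57 + 36 = 2.

36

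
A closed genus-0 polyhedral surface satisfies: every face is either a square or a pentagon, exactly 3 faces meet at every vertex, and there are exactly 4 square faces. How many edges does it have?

18

Let x be the number of pentagons; then F = 4 + x.
Edge–face incidences: 2E = 4·4 + 5·x = 16 + 5x.
Every vertex has degree 3, so 3V = 2E.
Euler: V − E + F = 2 ⇒ (2E)/3 − E + (4 + x) = 2.
Multiply by 6: 2·(2E) − 3·(2E) + 6·(4 + x) = 12, i.e. 24 + 6x − (16 + 5x) = 12.
Collecting terms: x + 8 = 12, so x = 4.
Then 2E = 16 + 5·4 = 36, so E = 18, V = 2E/3 = 12, F = 4 + 4 = 8.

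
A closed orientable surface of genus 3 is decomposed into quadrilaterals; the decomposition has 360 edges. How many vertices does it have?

176

χ = 2 − 2·3 = -4, and every face is a square so 4F = 2E.
F = 2E/4 = 180. Then V = -4 + E − F = -4 + 360 − 180 = 176.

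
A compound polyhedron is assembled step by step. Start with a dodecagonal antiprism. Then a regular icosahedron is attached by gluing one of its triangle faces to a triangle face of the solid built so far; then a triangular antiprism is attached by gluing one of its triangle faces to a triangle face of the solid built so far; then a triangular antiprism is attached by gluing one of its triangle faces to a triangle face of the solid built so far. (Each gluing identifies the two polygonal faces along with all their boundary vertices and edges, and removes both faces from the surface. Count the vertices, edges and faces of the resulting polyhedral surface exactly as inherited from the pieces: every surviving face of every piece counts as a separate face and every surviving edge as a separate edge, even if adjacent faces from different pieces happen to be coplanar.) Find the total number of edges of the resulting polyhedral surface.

A dodecagonal antiprism: V=24, E=48, F=26.
Attach a regular icosahedron (V=12, E=30, F=20) along a 3-gon: merge 3 vertices and 3 edges, delete both glued faces → V=33, E=75, F=44.
Attach a triangular antiprism (V=6, E=12, F=8) along a 3-gon: merge 3 vertices and 3 edges, delete both glued faces → V=36, E=84, F=50.
Attach a triangular antiprism (V=6, E=12, F=8) along a 3-gon: merge 3 vertices and 3 edges, delete both glued faces → V=39, E=93, F=56.
Check: V − E + F = 39 − 93 + 56 = 2.

93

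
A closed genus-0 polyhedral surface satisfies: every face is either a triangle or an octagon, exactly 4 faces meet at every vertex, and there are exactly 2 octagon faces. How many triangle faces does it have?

16

Let x be the number of triangles; then F = 2 + x.
Edge–face incidences: 2E = 8·2 + 3·x = 16 + 3x.
Every vertex has degree 4, so 4V = 2E.
Euler: V − E + F = 2 ⇒ (2E)/4 − E + (2 + x) = 2.
Multiply by 8: 2·(2E) − 4·(2E) + 8·(2 + x) = 16, i.e. 16 + 8x − 2·(16 + 3x) = 16.
Collecting terms: 2x − 16 = 16, so 2x = 32, so x = 16.
Then 2E = 16 + 3·16 = 64, so E = 32, V = 2E/4 = 16, F = 2 + 16 = 18.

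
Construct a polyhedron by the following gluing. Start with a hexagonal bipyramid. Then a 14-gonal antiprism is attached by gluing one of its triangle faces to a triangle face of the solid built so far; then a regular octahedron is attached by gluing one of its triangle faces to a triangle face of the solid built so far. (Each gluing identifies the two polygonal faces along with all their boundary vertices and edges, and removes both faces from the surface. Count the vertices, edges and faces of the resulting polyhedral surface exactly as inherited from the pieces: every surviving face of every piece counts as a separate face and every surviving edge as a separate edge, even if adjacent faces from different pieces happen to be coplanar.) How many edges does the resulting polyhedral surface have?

A hexagonal bipyramid: V=8, E=18, F=12.
Attach a 14-gonal antiprism (V=28, E=56, F=30) along a 3-gon: merge 3 vertices and 3 edges, delete both glued faces → V=33, E=71, F=40.
Attach a regular octahedron (V=6, E=12, F=8) along a 3-gon: merge 3 vertices and 3 edges, delete both glued faces → V=36, E=80, F=46.
Check: V − E + F = 36 − 80 + 46 = 2.

80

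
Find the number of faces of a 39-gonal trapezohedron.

78

The n-trapezohedron (dual of the n-antiprism) has V = 2·39 + 2 = 80, E = 4·39 = 156, F = 2·39 = 78.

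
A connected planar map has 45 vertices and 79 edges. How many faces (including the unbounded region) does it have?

36

Euler's formula for a connected plane graph: V − E + F = 2, so F = 2 − 45 + 79 = 36.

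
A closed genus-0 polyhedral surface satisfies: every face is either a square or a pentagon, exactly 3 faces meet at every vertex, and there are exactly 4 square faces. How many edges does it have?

Let x be the number of pentagons; then F = 4 + x.
Edge–face incidences: 2E = 4·4 + 5·x = 16 + 5x.
Every vertex has degree 3, so 3V = 2E.
Euler: V − E + F = 2 ⇒ (2E)/3 − E + (4 + x) = 2.
Multiply by 6: 2·(2E) − 3·(2E) + 6·(4 + x) = 12, i.e. 24 + 6x − (16 + 5x) = 12.
Collecting terms: x + 8 = 12, so x = 4.
Then 2E = 16 + 5·4 = 36, so E = 18, V = 2E/3 = 12, F = 4 + 4 = 8.

18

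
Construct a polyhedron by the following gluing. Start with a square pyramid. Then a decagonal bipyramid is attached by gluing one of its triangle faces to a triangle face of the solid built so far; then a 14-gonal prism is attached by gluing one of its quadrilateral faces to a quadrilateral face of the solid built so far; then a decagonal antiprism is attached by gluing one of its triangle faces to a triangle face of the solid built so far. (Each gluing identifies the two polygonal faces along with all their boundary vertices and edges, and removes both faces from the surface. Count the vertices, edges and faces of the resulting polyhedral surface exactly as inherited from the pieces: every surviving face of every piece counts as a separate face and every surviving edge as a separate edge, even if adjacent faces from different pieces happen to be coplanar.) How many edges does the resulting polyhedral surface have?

110

A square pyramid: V=5, E=8, F=5.
Attach a decagonal bipyramid (V=12, E=30, F=20) along a 3-gon: merge 3 vertices and 3 edges, delete both glued faces → V=14, E=35, F=23.
Attach a 14-gonal prism (V=28, E=42, F=16) along a 4-gon: merge 4 vertices and 4 edges, delete both glued faces → V=38, E=73, F=37.
Attach a decagonal antiprism (V=20, E=40, F=22) along a 3-gon: merge 3 vertices and 3 edges, delete both glued faces → V=55, E=110, F=57.
Check: V − E + F = 55 − 110 + 57 = 2.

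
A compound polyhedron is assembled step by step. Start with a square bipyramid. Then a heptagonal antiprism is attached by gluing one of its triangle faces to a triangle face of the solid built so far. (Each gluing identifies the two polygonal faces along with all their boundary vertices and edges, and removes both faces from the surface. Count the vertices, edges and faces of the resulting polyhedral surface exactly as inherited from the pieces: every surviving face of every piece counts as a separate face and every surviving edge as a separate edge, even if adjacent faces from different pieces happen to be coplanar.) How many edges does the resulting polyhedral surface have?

A square bipyramid: V=6, E=12, F=8.
Attach a heptagonal antiprism (V=14, E=28, F=16) along a 3-gon: merge 3 vertices and 3 edges, delete both glued faces → V=17, E=37, F=22.
Check: V − E + F = 17 − 37 + 22 = 2.

37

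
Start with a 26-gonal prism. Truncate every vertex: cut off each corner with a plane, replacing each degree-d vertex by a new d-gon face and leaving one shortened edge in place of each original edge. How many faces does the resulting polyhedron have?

80

The base solid has V = 52, E = 78, F = 28.
Truncation replaces each original edge-end by a new vertex, so V′ = 2E = 156.
Each original edge survives, and each old vertex of degree d contributes d new edges; summing degrees gives Σd = 2E, so E′ = E + 2E = 3E = 234.
Each original face survives and each original vertex becomes one new face: F′ = F + V = 80.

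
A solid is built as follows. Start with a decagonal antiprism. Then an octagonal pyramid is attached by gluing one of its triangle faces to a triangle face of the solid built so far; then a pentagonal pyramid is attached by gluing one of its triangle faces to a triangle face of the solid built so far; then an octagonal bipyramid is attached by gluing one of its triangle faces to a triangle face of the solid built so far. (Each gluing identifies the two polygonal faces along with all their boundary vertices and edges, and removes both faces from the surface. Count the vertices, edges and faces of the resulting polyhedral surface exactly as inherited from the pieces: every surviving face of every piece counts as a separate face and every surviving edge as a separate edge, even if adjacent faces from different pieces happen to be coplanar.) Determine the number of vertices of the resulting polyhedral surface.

36

A decagonal antiprism: V=20, E=40, F=22.
Attach an octagonal pyramid (V=9, E=16, F=9) along a 3-gon: merge 3 vertices and 3 edges, delete both glued faces → V=26, E=53, F=29.
Attach a pentagonal pyramid (V=6, E=10, F=6) along a 3-gon: merge 3 vertices and 3 edges, delete both glued faces → V=29, E=60, F=33.
Attach an octagonal bipyramid (V=10, E=24, F=16) along a 3-gon: merge 3 vertices and 3 edges, delete both glued faces → V=36, E=81, F=47.
Check: V − E + F = 36 − 81 + 47 = 2.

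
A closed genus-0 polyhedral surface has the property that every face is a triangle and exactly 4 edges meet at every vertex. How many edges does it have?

Each face has 3 edges and each edge borders two faces, so 2E = 3F.
Each vertex has degree 4, so 4V = 2E and hence V = 3F/4.
Euler: V − E + F = 2 ⇒ (3F/4) − (3F/2) + F = 2.
Multiply by 8: (6 − 12 + 8)F = 16, i.e. 2F = 16.
So F = 8, E = 3·8/2 = 12, V = 3·8/4 = 6.

12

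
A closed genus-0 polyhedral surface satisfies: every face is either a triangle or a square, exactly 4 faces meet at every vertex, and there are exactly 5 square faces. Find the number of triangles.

8

Let x be the number of triangles; then F = 5 + x.
Edge–face incidences: 2E = 4·5 + 3·x = 20 + 3x.
Every vertex has degree 4, so 4V = 2E.
Euler: V − E + F = 2 ⇒ (2E)/4 − E + (5 + x) = 2.
Multiply by 8: 2·(2E) − 4·(2E) + 8·(5 + x) = 16, i.e. 40 + 8x − 2·(20 + 3x) = 16.
Collecting terms: 2x = 16, so x = 8.
Then 2E = 20 + 3·8 = 44, so E = 22, V = 2E/4 = 11, F = 5 + 8 = 13.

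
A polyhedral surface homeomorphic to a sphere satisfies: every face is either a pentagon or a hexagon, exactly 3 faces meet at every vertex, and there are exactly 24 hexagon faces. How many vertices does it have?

68

Let x be the number of pentagons; then F = 24 + x.
Edge–face incidences: 2E = 6·24 + 5·x = 144 + 5x.
Every vertex has degree 3, so 3V = 2E.
Euler: V − E + F = 2 ⇒ (2E)/3 − E + (24 + x) = 2.
Multiply by 6: 2·(2E) − 3·(2E) + 6·(24 + x) = 12, i.e. 144 + 6x − (144 + 5x) = 12.
Collecting terms: x = 12.
Then 2E = 144 + 5·12 = 204, so E = 102, V = 2E/3 = 68, F = 24 + 12 = 36.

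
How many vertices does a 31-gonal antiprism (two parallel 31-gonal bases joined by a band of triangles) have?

An antiprism on an n-gon has two n-gon caps and 2n triangles: V = 2·31 = 62, E = 4·31 = 124, F = 2·31 + 2 = 64.

62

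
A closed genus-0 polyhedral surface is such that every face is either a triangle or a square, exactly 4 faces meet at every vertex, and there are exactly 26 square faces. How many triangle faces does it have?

Let x be the number of triangles; then F = 26 + x.
Edge–face incidences: 2E = 4·26 + 3·x = 104 + 3x.
Every vertex has degree 4, so 4V = 2E.
Euler: V − E + F = 2 ⇒ (2E)/4 − E + (26 + x) = 2.
Multiply by 8: 2·(2E) − 4·(2E) + 8·(26 + x) = 16, i.e. 208 + 8x − 2·(104 + 3x) = 16.
Collecting terms: 2x = 16, so x = 8.
Then 2E = 104 + 3·8 = 128, so E = 64, V = 2E/4 = 32, F = 26 + 8 = 34.

8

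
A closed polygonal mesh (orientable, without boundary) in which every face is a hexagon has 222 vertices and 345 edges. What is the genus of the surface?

5

Every face is a hexagon and each edge borders two faces, so 6F = 2·345, giving F = 115.
χ = V − E + F = 222 − 345 + 115 = -8.
For a closed orientable surface χ = 2 − 2g, so g = (2 − (-8))/2 = 5.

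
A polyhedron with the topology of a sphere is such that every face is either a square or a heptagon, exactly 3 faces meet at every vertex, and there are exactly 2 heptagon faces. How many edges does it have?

Let x be the number of squares; then F = 2 + x.
Edge–face incidences: 2E = 7·2 + 4·x = 14 + 4x.
Every vertex has degree 3, so 3V = 2E.
Euler: V − E + F = 2 ⇒ (2E)/3 − E + (2 + x) = 2.
Multiply by 6: 2·(2E) − 3·(2E) + 6·(2 + x) = 12, i.e. 12 + 6x − (14 + 4x) = 12.
Collecting terms: 2x − 2 = 12, so 2x = 14, so x = 7.
Then 2E = 14 + 4·7 = 42, so E = 21, V = 2E/3 = 14, F = 2 + 7 = 9.

21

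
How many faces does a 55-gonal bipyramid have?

A bipyramid over an n-gon has 2n triangular faces and n + 2 vertices: V = 55 + 2 = 57, E = 3·55 = 165, F = 2·55 = 110.

110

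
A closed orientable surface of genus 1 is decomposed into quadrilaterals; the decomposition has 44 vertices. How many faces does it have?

44

χ = 2 − 2·1 = 0, and every face is a square so 4F = 2E.
V − E + F = 0 with E = 4F/2 gives 44 − (4/2 − 1)·F = 0, so F = 44 and E = 88.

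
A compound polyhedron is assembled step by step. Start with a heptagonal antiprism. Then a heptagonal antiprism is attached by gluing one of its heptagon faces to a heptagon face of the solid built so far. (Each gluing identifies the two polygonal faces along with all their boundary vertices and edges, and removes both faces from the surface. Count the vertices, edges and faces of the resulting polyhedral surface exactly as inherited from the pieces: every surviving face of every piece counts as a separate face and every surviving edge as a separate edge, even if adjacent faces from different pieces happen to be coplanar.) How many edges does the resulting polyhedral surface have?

A heptagonal antiprism: V=14, E=28, F=16.
Attach a heptagonal antiprism (V=14, E=28, F=16) along a 7-gon: merge 7 vertices and 7 edges, delete both glued faces → V=21, E=49, F=30.
Check: V − E + F = 21 − 49 + 30 = 2.

49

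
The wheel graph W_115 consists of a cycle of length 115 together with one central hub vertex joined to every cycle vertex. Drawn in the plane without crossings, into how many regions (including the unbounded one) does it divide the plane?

W_115 has V = 115 + 1 = 116 vertices and E = 2·115 = 230 edges.
By Euler's formula F = 2 − V + E = 2 − 116 + 230 = 116.

116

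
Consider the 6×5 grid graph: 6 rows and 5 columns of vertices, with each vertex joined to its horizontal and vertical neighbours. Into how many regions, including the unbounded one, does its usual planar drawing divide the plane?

21

The grid has V = 6·5 = 30 vertices and E = 6·4 + 5·5 = 49 edges.
F = 2 − V + E = 2 − 30 + 49 = 21.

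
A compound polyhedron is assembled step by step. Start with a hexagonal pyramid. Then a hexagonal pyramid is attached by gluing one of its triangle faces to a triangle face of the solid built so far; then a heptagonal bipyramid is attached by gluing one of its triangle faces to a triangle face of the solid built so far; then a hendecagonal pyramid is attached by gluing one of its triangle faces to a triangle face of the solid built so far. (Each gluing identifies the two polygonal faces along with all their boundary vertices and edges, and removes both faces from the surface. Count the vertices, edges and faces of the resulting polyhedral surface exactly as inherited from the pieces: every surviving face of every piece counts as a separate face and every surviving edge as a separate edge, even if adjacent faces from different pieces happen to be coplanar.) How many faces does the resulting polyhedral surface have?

34

A hexagonal pyramid: V=7, E=12, F=7.
Attach a hexagonal pyramid (V=7, E=12, F=7) along a 3-gon: merge 3 vertices and 3 edges, delete both glued faces → V=11, E=21, F=12.
Attach a heptagonal bipyramid (V=9, E=21, F=14) along a 3-gon: merge 3 vertices and 3 edges, delete both glued faces → V=17, E=39, F=24.
Attach a hendecagonal pyramid (V=12, E=22, F=12) along a 3-gon: merge 3 vertices and 3 edges, delete both glued faces → V=26, E=58, F=34.
Check: V − E + F = 26 − 58 + 34 = 2.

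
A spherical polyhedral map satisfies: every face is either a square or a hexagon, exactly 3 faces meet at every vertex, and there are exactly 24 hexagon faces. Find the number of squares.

6

Let x be the number of squares; then F = 24 + x.
Edge–face incidences: 2E = 6·24 + 4·x = 144 + 4x.
Every vertex has degree 3, so 3V = 2E.
Euler: V − E + F = 2 ⇒ (2E)/3 − E + (24 + x) = 2.
Multiply by 6: 2·(2E) − 3·(2E) + 6·(24 + x) = 12, i.e. 144 + 6x − (144 + 4x) = 12.
Collecting terms: 2x = 12, so x = 6.
Then 2E = 144 + 4·6 = 168, so E = 84, V = 2E/3 = 56, F = 24 + 6 = 30.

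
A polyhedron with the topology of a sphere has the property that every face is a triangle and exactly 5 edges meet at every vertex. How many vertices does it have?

12

Each face has 3 edges and each edge borders two faces, so 2E = 3F.
Each vertex has degree 5, so 5V = 2E and hence V = 3F/5.
Euler: V − E + F = 2 ⇒ (3F/5) − (3F/2) + F = 2.
Multiply by 10: (6 − 15 + 10)F = 20, i.e. 1F = 20.
So F = 20, E = 3·20/2 = 30, V = 3·20/5 = 12.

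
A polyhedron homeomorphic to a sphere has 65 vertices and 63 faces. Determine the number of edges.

126

Here V − E + F = 2.
E = V + F − (2) = 65 + 63 − (2) = 126.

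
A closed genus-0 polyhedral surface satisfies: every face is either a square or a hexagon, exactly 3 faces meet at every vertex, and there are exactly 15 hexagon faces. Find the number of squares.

6

Let x be the number of squares; then F = 15 + x.
Edge–face incidences: 2E = 6·15 + 4·x = 90 + 4x.
Every vertex has degree 3, so 3V = 2E.
Euler: V − E + F = 2 ⇒ (2E)/3 − E + (15 + x) = 2.
Multiply by 6: 2·(2E) − 3·(2E) + 6·(15 + x) = 12, i.e. 90 + 6x − (90 + 4x) = 12.
Collecting terms: 2x = 12, so x = 6.
Then 2E = 90 + 4·6 = 114, so E = 57, V = 2E/3 = 38, F = 15 + 6 = 21.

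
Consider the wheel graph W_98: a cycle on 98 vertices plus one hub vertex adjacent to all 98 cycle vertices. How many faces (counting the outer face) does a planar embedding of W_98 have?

W_98 has V = 98 + 1 = 99 vertices and E = 2·98 = 196 edges.
By Euler's formula F = 2 − V + E = 2 − 99 + 196 = 99.

99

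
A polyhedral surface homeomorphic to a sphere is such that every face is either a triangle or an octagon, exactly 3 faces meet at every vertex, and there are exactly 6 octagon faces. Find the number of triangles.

8

Let x be the number of triangles; then F = 6 + x.
Edge–face incidences: 2E = 8·6 + 3·x = 48 + 3x.
Every vertex has degree 3, so 3V = 2E.
Euler: V − E + F = 2 ⇒ (2E)/3 − E + (6 + x) = 2.
Multiply by 6: 2·(2E) − 3·(2E) + 6·(6 + x) = 12, i.e. 36 + 6x − (48 + 3x) = 12.
Collecting terms: 3x − 12 = 12, so 3x = 24, so x = 8.
Then 2E = 48 + 3·8 = 72, so E = 36, V = 2E/3 = 24, F = 6 + 8 = 14.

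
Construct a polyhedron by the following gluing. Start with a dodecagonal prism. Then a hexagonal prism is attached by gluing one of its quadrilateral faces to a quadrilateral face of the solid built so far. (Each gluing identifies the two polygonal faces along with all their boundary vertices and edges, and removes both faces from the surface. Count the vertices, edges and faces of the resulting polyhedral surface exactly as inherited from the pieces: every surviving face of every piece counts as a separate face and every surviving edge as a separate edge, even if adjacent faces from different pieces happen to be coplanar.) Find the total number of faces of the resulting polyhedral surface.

A dodecagonal prism: V=24, E=36, F=14.
Attach a hexagonal prism (V=12, E=18, F=8) along a 4-gon: merge 4 vertices and 4 edges, delete both glued faces → V=32, E=50, F=20.
Check: V − E + F = 32 − 50 + 20 = 2.

20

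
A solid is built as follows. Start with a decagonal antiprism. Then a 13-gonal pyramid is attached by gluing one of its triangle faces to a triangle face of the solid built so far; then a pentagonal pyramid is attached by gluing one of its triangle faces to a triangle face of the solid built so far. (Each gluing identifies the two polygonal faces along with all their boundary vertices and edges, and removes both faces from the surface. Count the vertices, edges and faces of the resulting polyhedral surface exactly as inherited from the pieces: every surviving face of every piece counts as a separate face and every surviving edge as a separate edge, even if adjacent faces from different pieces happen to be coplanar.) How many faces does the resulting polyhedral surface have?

38

A decagonal antiprism: V=20, E=40, F=22.
Attach a 13-gonal pyramid (V=14, E=26, F=14) along a 3-gon: merge 3 vertices and 3 edges, delete both glued faces → V=31, E=63, F=34.
Attach a pentagonal pyramid (V=6, E=10, F=6) along a 3-gon: merge 3 vertices and 3 edges, delete both glued faces → V=34, E=70, F=38.
Check: V − E + F = 34 − 70 + 38 = 2.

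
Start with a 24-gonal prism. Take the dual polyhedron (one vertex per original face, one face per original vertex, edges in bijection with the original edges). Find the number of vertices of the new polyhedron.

The base solid has V = 48, E = 72, F = 26.
The dual swaps V and F and preserves E: V′ = F = 26, E′ = E = 72, F′ = V = 48.

26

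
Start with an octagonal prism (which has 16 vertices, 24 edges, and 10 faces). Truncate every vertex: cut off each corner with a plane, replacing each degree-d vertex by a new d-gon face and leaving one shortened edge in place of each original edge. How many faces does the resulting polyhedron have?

26

Truncation replaces each original edge-end by a new vertex, so V′ = 2E = 48.
Each original edge survives, and each old vertex of degree d contributes d new edges; summing degrees gives Σd = 2E, so E′ = E + 2E = 3E = 72.
Each original face survives and each original vertex becomes one new face: F′ = F + V = 26.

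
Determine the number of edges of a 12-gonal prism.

A prism on an n-gon has two n-gon bases and n rectangular sides: V = 2·12 = 24, E = 3·12 = 36, F = 12 + 2 = 14.
Check: V − E + F = 24 − 36 + 14 = 2.

36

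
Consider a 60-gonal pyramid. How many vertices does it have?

A pyramid on an n-gon base has one n-gon and n triangles: V = 60 + 1 = 61, E = 2·60 = 120, F = 60 + 1 = 61.

61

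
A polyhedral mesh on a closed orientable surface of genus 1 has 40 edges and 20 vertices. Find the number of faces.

20

For a closed orientable surface of genus 1, χ = 2 − 2·1 = 0.
F = 0 − V + E = 0 − 20 + 40 = 20.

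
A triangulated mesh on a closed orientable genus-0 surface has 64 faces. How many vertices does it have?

34

χ = 2 − 2·0 = 2, and every face is a triangle so 3F = 2E.
E = 3·64/2 = 96. Then V = 2 + E − F = 2 + 96 − 64 = 34.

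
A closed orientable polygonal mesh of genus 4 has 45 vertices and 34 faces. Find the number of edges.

85

For a closed orientable surface of genus 4, χ = 2 − 2·4 = -6.
E = V + F − (-6) = 45 + 34 − (-6) = 85.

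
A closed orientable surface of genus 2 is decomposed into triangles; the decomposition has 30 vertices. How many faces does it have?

64

χ = 2 − 2·2 = -2, and every face is a triangle so 3F = 2E.
V − E + F = -2 with E = 3F/2 gives 30 − (3/2 − 1)·F = -2, so F = 64 and E = 96.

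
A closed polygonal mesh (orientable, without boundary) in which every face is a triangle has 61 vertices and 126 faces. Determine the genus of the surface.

2

Every face is a triangle, so 2E = 3·126 = 378, giving E = 189.
χ = V − E + F = 61 − 189 + 126 = -2.
For a closed orientable surface χ = 2 − 2g, so g = (2 − (-2))/2 = 2.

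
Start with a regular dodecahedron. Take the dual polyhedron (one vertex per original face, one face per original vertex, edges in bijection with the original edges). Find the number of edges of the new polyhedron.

The base solid has V = 20, E = 30, F = 12.
The dual swaps V and F and preserves E: V′ = F = 12, E′ = E = 30, F′ = V = 20.

30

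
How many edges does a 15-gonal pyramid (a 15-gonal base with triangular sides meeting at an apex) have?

30

A pyramid on an n-gon base has one n-gon and n triangles: V = 15 + 1 = 16, E = 2·15 = 30, F = 15 + 1 = 16.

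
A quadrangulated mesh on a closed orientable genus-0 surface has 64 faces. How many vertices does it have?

χ = 2 − 2·0 = 2, and every face is a square so 4F = 2E.
E = 4·64/2 = 128. Then V = 2 + E − F = 2 + 128 − 64 = 66.

66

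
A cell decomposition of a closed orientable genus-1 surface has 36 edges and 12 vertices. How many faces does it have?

For a closed orientable surface of genus 1, χ = 2 − 2·1 = 0.
F = 0 − V + E = 0 − 12 + 36 = 24.

24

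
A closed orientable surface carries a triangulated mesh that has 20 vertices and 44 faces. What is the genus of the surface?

2

Every face is a triangle, so 2E = 3·44 = 132, giving E = 66.
χ = V − E + F = 20 − 66 + 44 = -2.
For a closed orientable surface χ = 2 − 2g, so g = (2 − (-2))/2 = 2.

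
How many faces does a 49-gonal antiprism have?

An antiprism on an n-gon has two n-gon caps and 2n triangles: V = 2·49 = 98, E = 4·49 = 196, F = 2·49 + 2 = 100.

100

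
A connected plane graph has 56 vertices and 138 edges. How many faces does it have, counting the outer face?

84

Euler's formula for a connected plane graph: V − E + F = 2, so F = 2 − 56 + 138 = 84.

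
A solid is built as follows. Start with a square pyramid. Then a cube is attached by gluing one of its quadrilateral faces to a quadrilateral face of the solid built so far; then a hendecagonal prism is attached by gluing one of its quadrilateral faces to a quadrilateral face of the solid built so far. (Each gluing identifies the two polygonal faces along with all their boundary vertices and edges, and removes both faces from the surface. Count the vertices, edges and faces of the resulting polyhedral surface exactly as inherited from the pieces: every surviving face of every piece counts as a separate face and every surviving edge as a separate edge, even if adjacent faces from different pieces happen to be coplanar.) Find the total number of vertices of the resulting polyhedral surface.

A square pyramid: V=5, E=8, F=5.
Attach a cube (V=8, E=12, F=6) along a 4-gon: merge 4 vertices and 4 edges, delete both glued faces → V=9, E=16, F=9.
Attach a hendecagonal prism (V=22, E=33, F=13) along a 4-gon: merge 4 vertices and 4 edges, delete both glued faces → V=27, E=45, F=20.
Check: V − E + F = 27 − 45 + 20 = 2.

27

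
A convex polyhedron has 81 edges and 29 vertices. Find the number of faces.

Here V − E + F = 2.
F = 2 − V + E = 2 − 29 + 81 = 54.

54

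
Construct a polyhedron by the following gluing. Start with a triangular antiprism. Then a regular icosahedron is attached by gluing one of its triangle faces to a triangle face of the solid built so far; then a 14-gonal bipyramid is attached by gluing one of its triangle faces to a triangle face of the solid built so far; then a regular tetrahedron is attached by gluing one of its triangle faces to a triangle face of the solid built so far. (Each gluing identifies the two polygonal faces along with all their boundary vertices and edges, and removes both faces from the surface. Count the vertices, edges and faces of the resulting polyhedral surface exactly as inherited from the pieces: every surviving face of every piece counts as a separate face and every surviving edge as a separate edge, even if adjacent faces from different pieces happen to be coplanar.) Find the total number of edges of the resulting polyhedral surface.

A triangular antiprism: V=6, E=12, F=8.
Attach a regular icosahedron (V=12, E=30, F=20) along a 3-gon: merge 3 vertices and 3 edges, delete both glued faces → V=15, E=39, F=26.
Attach a 14-gonal bipyramid (V=16, E=42, F=28) along a 3-gon: merge 3 vertices and 3 edges, delete both glued faces → V=28, E=78, F=52.
Attach a regular tetrahedron (V=4, E=6, F=4) along a 3-gon: merge 3 vertices and 3 edges, delete both glued faces → V=29, E=81, F=54.
Check: V − E + F = 29 − 81 + 54 = 2.

81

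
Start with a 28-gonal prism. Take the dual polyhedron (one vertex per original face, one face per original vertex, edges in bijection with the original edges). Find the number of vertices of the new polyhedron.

30

The base solid has V = 56, E = 84, F = 30.
The dual swaps V and F and preserves E: V′ = F = 30, E′ = E = 84, F′ = V = 56.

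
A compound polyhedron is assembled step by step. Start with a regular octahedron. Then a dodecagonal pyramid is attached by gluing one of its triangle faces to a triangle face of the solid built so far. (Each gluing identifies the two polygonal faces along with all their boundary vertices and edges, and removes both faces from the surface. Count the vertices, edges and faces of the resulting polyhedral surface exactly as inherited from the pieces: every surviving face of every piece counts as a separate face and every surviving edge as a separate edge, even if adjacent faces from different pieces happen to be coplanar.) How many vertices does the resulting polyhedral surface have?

A regular octahedron: V=6, E=12, F=8.
Attach a dodecagonal pyramid (V=13, E=24, F=13) along a 3-gon: merge 3 vertices and 3 edges, delete both glued faces → V=16, E=33, F=19.
Check: V − E + F = 16 − 33 + 19 = 2.

16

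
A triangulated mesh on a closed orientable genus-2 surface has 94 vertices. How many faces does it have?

χ = 2 − 2·2 = -2, and every face is a triangle so 3F = 2E.
V − E + F = -2 with E = 3F/2 gives 94 − (3/2 − 1)·F = -2, so F = 192 and E = 288.

192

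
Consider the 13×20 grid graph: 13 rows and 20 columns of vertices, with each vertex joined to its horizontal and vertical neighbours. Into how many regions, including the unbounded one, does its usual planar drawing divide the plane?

229

The grid has V = 13·20 = 260 vertices and E = 13·19 + 20·12 = 487 edges.
F = 2 − V + E = 2 − 260 + 487 = 229.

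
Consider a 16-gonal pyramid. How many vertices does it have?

17

A pyramid on an n-gon base has one n-gon and n triangles: V = 16 + 1 = 17, E = 2·16 = 32, F = 16 + 1 = 17.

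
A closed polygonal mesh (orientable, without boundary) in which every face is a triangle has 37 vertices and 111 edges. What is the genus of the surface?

1

Every face is a triangle and each edge borders two faces, so 3F = 2·111, giving F = 74.
χ = V − E + F = 37 − 111 + 74 = 0.
For a closed orientable surface χ = 2 − 2g, so g = (2 − (0))/2 = 1.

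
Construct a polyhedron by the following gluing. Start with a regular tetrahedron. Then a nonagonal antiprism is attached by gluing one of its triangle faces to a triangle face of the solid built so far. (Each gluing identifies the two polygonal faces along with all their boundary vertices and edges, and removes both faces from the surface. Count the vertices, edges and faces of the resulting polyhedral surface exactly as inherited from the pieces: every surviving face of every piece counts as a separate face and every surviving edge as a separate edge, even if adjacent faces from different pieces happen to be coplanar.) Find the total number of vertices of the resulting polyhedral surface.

19

A regular tetrahedron: V=4, E=6, F=4.
Attach a nonagonal antiprism (V=18, E=36, F=20) along a 3-gon: merge 3 vertices and 3 edges, delete both glued faces → V=19, E=39, F=22.
Check: V − E + F = 19 − 39 + 22 = 2.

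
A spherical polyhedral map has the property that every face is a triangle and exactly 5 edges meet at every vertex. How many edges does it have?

Each face has 3 edges and each edge borders two faces, so 2E = 3F.
Each vertex has degree 5, so 5V = 2E and hence V = 3F/5.
Euler: V − E + F = 2 ⇒ (3F/5) − (3F/2) + F = 2.
Multiply by 10: (6 − 15 + 10)F = 20, i.e. 1F = 20.
So F = 20, E = 3·20/2 = 30, V = 3·20/5 = 12.

30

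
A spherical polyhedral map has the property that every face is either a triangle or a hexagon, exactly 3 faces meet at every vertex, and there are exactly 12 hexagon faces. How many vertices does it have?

28

Let x be the number of triangles; then F = 12 + x.
Edge–face incidences: 2E = 6·12 + 3·x = 72 + 3x.
Every vertex has degree 3, so 3V = 2E.
Euler: V − E + F = 2 ⇒ (2E)/3 − E + (12 + x) = 2.
Multiply by 6: 2·(2E) − 3·(2E) + 6·(12 + x) = 12, i.e. 72 + 6x − (72 + 3x) = 12.
Collecting terms: 3x = 12, so x = 4.
Then 2E = 72 + 3·4 = 84, so E = 42, V = 2E/3 = 28, F = 12 + 4 = 16.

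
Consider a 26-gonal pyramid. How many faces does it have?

27

A pyramid on an n-gon base has one n-gon and n triangles: V = 26 + 1 = 27, E = 2·26 = 52, F = 26 + 1 = 27.
Check: V − E + F = 27 − 52 + 27 = 2.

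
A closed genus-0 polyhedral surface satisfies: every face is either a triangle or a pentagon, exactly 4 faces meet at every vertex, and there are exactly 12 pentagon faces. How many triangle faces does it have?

20

Let x be the number of triangles; then F = 12 + x.
Edge–face incidences: 2E = 5·12 + 3·x = 60 + 3x.
Every vertex has degree 4, so 4V = 2E.
Euler: V − E + F = 2 ⇒ (2E)/4 − E + (12 + x) = 2.
Multiply by 8: 2·(2E) − 4·(2E) + 8·(12 + x) = 16, i.e. 96 + 8x − 2·(60 + 3x) = 16.
Collecting terms: 2x − 24 = 16, so 2x = 40, so x = 20.
Then 2E = 60 + 3·20 = 120, so E = 60, V = 2E/4 = 30, F = 12 + 20 = 32.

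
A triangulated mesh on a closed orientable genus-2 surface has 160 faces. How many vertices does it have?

χ = 2 − 2·2 = -2, and every face is a triangle so 3F = 2E.
E = 3·160/2 = 240. Then V = -2 + E − F = -2 + 240 − 160 = 78.

78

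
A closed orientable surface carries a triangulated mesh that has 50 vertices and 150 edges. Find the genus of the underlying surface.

1

Every face is a triangle and each edge borders two faces, so 3F = 2·150, giving F = 100.
χ = V − E + F = 50 − 150 + 100 = 0.
For a closed orientable surface χ = 2 − 2g, so g = (2 − (0))/2 = 1.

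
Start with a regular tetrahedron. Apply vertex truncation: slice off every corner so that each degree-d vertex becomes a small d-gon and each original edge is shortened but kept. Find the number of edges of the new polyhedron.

18

The base solid has V = 4, E = 6, F = 4.
Truncation replaces each original edge-end by a new vertex, so V′ = 2E = 12.
Each original edge survives, and each old vertex of degree d contributes d new edges; summing degrees gives Σd = 2E, so E′ = E + 2E = 3E = 18.
Each original face survives and each original vertex becomes one new face: F′ = F + V = 8.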